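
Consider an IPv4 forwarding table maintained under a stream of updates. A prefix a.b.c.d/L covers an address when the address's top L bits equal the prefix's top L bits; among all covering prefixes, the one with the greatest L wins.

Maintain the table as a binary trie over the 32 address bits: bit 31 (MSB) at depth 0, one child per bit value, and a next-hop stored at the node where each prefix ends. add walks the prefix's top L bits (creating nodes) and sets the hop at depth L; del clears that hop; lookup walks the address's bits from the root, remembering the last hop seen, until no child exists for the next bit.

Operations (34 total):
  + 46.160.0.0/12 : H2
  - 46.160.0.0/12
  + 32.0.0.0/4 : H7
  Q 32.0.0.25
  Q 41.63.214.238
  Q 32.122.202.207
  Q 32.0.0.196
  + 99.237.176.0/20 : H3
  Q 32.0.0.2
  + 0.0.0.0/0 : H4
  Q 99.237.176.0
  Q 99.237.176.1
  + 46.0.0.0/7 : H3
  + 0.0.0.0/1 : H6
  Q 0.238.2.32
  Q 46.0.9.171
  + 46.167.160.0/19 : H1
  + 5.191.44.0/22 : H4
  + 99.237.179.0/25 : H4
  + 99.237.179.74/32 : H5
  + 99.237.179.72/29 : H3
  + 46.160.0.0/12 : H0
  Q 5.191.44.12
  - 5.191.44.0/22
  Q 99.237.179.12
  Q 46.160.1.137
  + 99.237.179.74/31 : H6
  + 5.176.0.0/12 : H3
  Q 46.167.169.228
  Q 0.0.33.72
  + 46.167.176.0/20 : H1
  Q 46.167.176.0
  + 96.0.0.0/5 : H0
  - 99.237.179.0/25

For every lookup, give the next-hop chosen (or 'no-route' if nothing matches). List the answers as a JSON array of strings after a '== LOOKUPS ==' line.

Trace:
  + 46.160.0.0/12 (H2) depth=12
  del 46.160.0.0/12 (clear depth 12)
  + 32.0.0.0/4 (H7) depth=4
  lookup 32.0.0.25: bits 0010 walk d0:-→d1:-→d2:-→d3:-→d4:H7 -> H7
  lookup 41.63.214.238: bits 00101 walk d0:-→d1:-→d2:-→d3:-→d4:H7→d5:- -> H7
  lookup 32.122.202.207: bits 0010 walk d0:-→d1:-→d2:-→d3:-→d4:H7 -> H7
  lookup 32.0.0.196: bits 0010 walk d0:-→d1:-→d2:-→d3:-→d4:H7 -> H7
  + 99.237.176.0/20 (H3) depth=20
  lookup 32.0.0.2: bits 0010 walk d0:-→d1:-→d2:-→d3:-→d4:H7 -> H7
  + 0.0.0.0/0 (H4) depth=0
  lookup 99.237.176.0: bits 01100011111011011011 walk d0:H4→d1:-→d2:-→d3:-→d4:-→d5:-→d6:-→d7:-→d8:-→d9:-→d10:-→d11:-→d12:-→d13:-→d14:-→d15:-→d16:-→d17:-→d18:-→d19:-→d20:H3 -> H3
  lookup 99.237.176.1: bits 01100011111011011011 walk d0:H4→d1:-→d2:-→d3:-→d4:-→d5:-→d6:-→d7:-→d8:-→d9:-→d10:-→d11:-→d12:-→d13:-→d14:-→d15:-→d16:-→d17:-→d18:-→d19:-→d20:H3 -> H3
  + 46.0.0.0/7 (H3) depth=7
  + 0.0.0.0/1 (H6) depth=1
  lookup 0.238.2.32: bits 00 walk d0:H4→d1:H6→d2:- -> H6
  lookup 46.0.9.171: bits 00101110 walk d0:H4→d1:H6→d2:-→d3:-→d4:H7→d5:-→d6:-→d7:H3→d8:- -> H3
  + 46.167.160.0/19 (H1) depth=19
  + 5.191.44.0/22 (H4) depth=22
  + 99.237.179.0/25 (H4) depth=25
  + 99.237.179.74/32 (H5) depth=32
  + 99.237.179.72/29 (H3) depth=29
  + 46.160.0.0/12 (H0) depth=12
  lookup 5.191.44.12: bits 0000010110111111001011 walk d0:H4→d1:H6→d2:-→d3:-→d4:-→d5:-→d6:-→d7:-→d8:-→d9:-→d10:-→d11:-→d12:-→d13:-→d14:-→d15:-→d16:-→d17:-→d18:-→d19:-→d20:-→d21:-→d22:H4 -> H4
  del 5.191.44.0/22 (clear depth 22)
  lookup 99.237.179.12: bits 0110001111101101101100110 walk d0:H4→d1:H6→d2:-→d3:-→d4:-→d5:-→d6:-→d7:-→d8:-→d9:-→d10:-→d11:-→d12:-→d13:-→d14:-→d15:-→d16:-→d17:-→d18:-→d19:-→d20:H3→d21:-→d22:-→d23:-→d24:-→d25:H4 -> H4
  lookup 46.160.1.137: bits 0010111010100 walk d0:H4→d1:H6→d2:-→d3:-→d4:H7→d5:-→d6:-→d7:H3→d8:-→d9:-→d10:-→d11:-→d12:H0→d13:- -> H0
  + 99.237.179.74/31 (H6) depth=31
  + 5.176.0.0/12 (H3) depth=12
  lookup 46.167.169.228: bits 0010111010100111101 walk d0:H4→d1:H6→d2:-→d3:-→d4:H7→d5:-→d6:-→d7:H3→d8:-→d9:-→d10:-→d11:-→d12:H0→d13:-→d14:-→d15:-→d16:-→d17:-→d18:-→d19:H1 -> H1
  lookup 0.0.33.72: bits 00000 walk d0:H4→d1:H6→d2:-→d3:-→d4:-→d5:- -> H6
  + 46.167.176.0/20 (H1) depth=20
  lookup 46.167.176.0: bits 00101110101001111011 walk d0:H4→d1:H6→d2:-→d3:-→d4:H7→d5:-→d6:-→d7:H3→d8:-→d9:-→d10:-→d11:-→d12:H0→d13:-→d14:-→d15:-→d16:-→d17:-→d18:-→d19:H1→d20:H1 -> H1
  + 96.0.0.0/5 (H0) depth=5
  del 99.237.179.0/25 (clear depth 25)

== LOOKUPS ==
["H7","H7","H7","H7","H7","H3","H3","H6","H3","H4","H4","H0","H1","H6","H1"]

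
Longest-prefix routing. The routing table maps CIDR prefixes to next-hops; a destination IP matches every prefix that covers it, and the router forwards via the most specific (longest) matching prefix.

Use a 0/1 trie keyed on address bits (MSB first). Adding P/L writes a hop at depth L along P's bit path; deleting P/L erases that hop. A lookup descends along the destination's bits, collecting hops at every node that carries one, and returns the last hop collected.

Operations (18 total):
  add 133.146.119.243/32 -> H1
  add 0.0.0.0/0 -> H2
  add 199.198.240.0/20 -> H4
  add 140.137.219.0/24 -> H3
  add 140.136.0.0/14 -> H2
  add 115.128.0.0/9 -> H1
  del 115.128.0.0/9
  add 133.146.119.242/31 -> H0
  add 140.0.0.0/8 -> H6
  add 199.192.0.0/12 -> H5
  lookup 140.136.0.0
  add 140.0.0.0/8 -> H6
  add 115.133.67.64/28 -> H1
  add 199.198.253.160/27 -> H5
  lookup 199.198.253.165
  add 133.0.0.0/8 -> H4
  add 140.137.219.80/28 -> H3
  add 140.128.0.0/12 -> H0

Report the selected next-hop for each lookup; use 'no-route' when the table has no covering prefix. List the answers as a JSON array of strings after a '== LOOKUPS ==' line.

Process each operation:
  add 133.146.119.243/32 -> H1 at depth 32
  add 0.0.0.0/0 -> H2 at depth 0
  add 199.198.240.0/20 -> H4 at depth 20
  add 140.137.219.0/24 -> H3 at depth 24
  add 140.136.0.0/14 -> H2 at depth 14
  add 115.128.0.0/9 -> H1 at depth 9
  del 115.128.0.0/9 (clear depth 9)
  add 133.146.119.242/31 -> H0 at depth 31
  add 140.0.0.0/8 -> H6 at depth 8
  add 199.192.0.0/12 -> H5 at depth 12
  ? 140.136.0.0  path d0:H2→d1:-→d2:-→d3:-→d4:-→d5:-→d6:-→d7:-→d8:H6→d9:-→d10:-→d11:-→d12:-→d13:-→d14:H2→d15:-  best=H2
  add 140.0.0.0/8 -> H6 at depth 8
  add 115.133.67.64/28 -> H1 at depth 28
  add 199.198.253.160/27 -> H5 at depth 27
  ? 199.198.253.165  path d0:H2→d1:-→d2:-→d3:-→d4:-→d5:-→d6:-→d7:-→d8:-→d9:-→d10:-→d11:-→d12:H5→d13:-→d14:-→d15:-→d16:-→d17:-→d18:-→d19:-→d20:H4→d21:-→d22:-→d23:-→d24:-→d25:-→d26:-→d27:H5  best=H5
  add 133.0.0.0/8 -> H4 at depth 8
  add 140.137.219.80/28 -> H3 at depth 28
  add 140.128.0.0/12 -> H0 at depth 12

== LOOKUPS ==
["H2","H5"]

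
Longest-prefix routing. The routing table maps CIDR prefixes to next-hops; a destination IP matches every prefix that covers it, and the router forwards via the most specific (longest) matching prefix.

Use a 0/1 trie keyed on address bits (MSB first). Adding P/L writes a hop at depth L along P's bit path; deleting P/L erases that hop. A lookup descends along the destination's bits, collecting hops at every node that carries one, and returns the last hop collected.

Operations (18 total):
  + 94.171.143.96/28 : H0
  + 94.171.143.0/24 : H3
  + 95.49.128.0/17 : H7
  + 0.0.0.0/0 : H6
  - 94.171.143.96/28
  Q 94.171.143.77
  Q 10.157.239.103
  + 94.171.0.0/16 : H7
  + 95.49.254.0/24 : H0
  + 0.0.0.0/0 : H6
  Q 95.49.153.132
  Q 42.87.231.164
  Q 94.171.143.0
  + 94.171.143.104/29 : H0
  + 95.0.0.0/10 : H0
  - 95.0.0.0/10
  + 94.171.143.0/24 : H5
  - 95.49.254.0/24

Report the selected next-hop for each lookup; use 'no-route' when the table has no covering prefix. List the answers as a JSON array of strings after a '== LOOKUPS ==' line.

Process each operation:
  add 94.171.143.96/28 -> H0 at depth 28
  add 94.171.143.0/24 -> H3 at depth 24
  add 95.49.128.0/17 -> H7 at depth 17
  add 0.0.0.0/0 -> H6 at depth 0
  - 94.171.143.96/28 clear@28
  ? 94.171.143.77  path d0:H6→d1:-→d2:-→d3:-→d4:-→d5:-→d6:-→d7:-→d8:-→d9:-→d10:-→d11:-→d12:-→d13:-→d14:-→d15:-→d16:-→d17:-→d18:-→d19:-→d20:-→d21:-→d22:-→d23:-→d24:H3→d25:-→d26:-  best=H3
  ? 10.157.239.103  path d0:H6→d1:-  best=H6
  add 94.171.0.0/16 -> H7 at depth 16
  add 95.49.254.0/24 -> H0 at depth 24
  add 0.0.0.0/0 -> H6 at depth 0
  ? 95.49.153.132  path d0:H6→d1:-→d2:-→d3:-→d4:-→d5:-→d6:-→d7:-→d8:-→d9:-→d10:-→d11:-→d12:-→d13:-→d14:-→d15:-→d16:-→d17:H7  best=H7
  ? 42.87.231.164  path d0:H6→d1:-  best=H6
  ? 94.171.143.0  path d0:H6→d1:-→d2:-→d3:-→d4:-→d5:-→d6:-→d7:-→d8:-→d9:-→d10:-→d11:-→d12:-→d13:-→d14:-→d15:-→d16:H7→d17:-→d18:-→d19:-→d20:-→d21:-→d22:-→d23:-→d24:H3→d25:-  best=H3
  add 94.171.143.104/29 -> H0 at depth 29
  add 95.0.0.0/10 -> H0 at depth 10
  - 95.0.0.0/10 clear@10
  add 94.171.143.0/24 -> H5 at depth 24
  - 95.49.254.0/24 clear@24

== LOOKUPS ==
["H3","H6","H7","H6","H3"]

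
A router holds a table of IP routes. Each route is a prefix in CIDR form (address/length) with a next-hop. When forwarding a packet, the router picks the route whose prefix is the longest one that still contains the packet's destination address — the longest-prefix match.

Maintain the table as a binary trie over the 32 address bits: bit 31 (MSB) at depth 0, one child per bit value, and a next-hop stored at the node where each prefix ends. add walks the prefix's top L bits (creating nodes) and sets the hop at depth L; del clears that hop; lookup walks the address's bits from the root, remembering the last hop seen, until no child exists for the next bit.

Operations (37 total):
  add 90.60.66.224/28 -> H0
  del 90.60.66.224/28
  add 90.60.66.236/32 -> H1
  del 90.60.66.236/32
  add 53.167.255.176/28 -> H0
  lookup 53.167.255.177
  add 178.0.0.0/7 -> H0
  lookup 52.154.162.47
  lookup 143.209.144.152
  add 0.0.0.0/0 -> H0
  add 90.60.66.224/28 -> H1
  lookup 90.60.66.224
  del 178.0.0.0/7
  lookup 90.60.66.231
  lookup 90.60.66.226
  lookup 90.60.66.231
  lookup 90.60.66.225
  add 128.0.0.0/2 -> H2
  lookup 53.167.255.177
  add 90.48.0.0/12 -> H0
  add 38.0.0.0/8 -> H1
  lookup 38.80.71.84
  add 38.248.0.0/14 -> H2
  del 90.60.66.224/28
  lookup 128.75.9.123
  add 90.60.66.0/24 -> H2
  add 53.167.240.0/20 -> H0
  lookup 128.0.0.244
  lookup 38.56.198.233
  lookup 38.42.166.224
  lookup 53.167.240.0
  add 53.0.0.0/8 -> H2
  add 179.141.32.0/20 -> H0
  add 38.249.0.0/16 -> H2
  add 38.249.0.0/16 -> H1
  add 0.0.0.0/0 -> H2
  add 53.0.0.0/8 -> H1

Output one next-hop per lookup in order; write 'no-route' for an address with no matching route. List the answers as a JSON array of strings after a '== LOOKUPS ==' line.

Trace:
  + 90.60.66.224/28 (H0) depth=28
  - 90.60.66.224/28 clear@28
  + 90.60.66.236/32 (H1) depth=32
  - 90.60.66.236/32 clear@32
  + 53.167.255.176/28 (H0) depth=28
  lookup 53.167.255.177: bits 0011010110100111111111111011 walk d0:-→d1:-→d2:-→d3:-→d4:-→d5:-→d6:-→d7:-→d8:-→d9:-→d10:-→d11:-→d12:-→d13:-→d14:-→d15:-→d16:-→d17:-→d18:-→d19:-→d20:-→d21:-→d22:-→d23:-→d24:-→d25:-→d26:-→d27:-→d28:H0 -> H0
  + 178.0.0.0/7 (H0) depth=7
  lookup 52.154.162.47: bits 0011010 walk d0:-→d1:-→d2:-→d3:-→d4:-→d5:-→d6:-→d7:- -> no-route
  lookup 143.209.144.152: bits 10 walk d0:-→d1:-→d2:- -> no-route
  + 0.0.0.0/0 (H0) depth=0
  + 90.60.66.224/28 (H1) depth=28
  lookup 90.60.66.224: bits 0101101000111100010000101110 walk d0:H0→d1:-→d2:-→d3:-→d4:-→d5:-→d6:-→d7:-→d8:-→d9:-→d10:-→d11:-→d12:-→d13:-→d14:-→d15:-→d16:-→d17:-→d18:-→d19:-→d20:-→d21:-→d22:-→d23:-→d24:-→d25:-→d26:-→d27:-→d28:H1 -> H1
  - 178.0.0.0/7 clear@7
  lookup 90.60.66.231: bits 0101101000111100010000101110 walk d0:H0→d1:-→d2:-→d3:-→d4:-→d5:-→d6:-→d7:-→d8:-→d9:-→d10:-→d11:-→d12:-→d13:-→d14:-→d15:-→d16:-→d17:-→d18:-→d19:-→d20:-→d21:-→d22:-→d23:-→d24:-→d25:-→d26:-→d27:-→d28:H1 -> H1
  lookup 90.60.66.226: bits 0101101000111100010000101110 walk d0:H0→d1:-→d2:-→d3:-→d4:-→d5:-→d6:-→d7:-→d8:-→d9:-→d10:-→d11:-→d12:-→d13:-→d14:-→d15:-→d16:-→d17:-→d18:-→d19:-→d20:-→d21:-→d22:-→d23:-→d24:-→d25:-→d26:-→d27:-→d28:H1 -> H1
  lookup 90.60.66.231: bits 0101101000111100010000101110 walk d0:H0→d1:-→d2:-→d3:-→d4:-→d5:-→d6:-→d7:-→d8:-→d9:-→d10:-→d11:-→d12:-→d13:-→d14:-→d15:-→d16:-→d17:-→d18:-→d19:-→d20:-→d21:-→d22:-→d23:-→d24:-→d25:-→d26:-→d27:-→d28:H1 -> H1
  lookup 90.60.66.225: bits 0101101000111100010000101110 walk d0:H0→d1:-→d2:-→d3:-→d4:-→d5:-→d6:-→d7:-→d8:-→d9:-→d10:-→d11:-→d12:-→d13:-→d14:-→d15:-→d16:-→d17:-→d18:-→d19:-→d20:-→d21:-→d22:-→d23:-→d24:-→d25:-→d26:-→d27:-→d28:H1 -> H1
  + 128.0.0.0/2 (H2) depth=2
  lookup 53.167.255.177: bits 0011010110100111111111111011 walk d0:H0→d1:-→d2:-→d3:-→d4:-→d5:-→d6:-→d7:-→d8:-→d9:-→d10:-→d11:-→d12:-→d13:-→d14:-→d15:-→d16:-→d17:-→d18:-→d19:-→d20:-→d21:-→d22:-→d23:-→d24:-→d25:-→d26:-→d27:-→d28:H0 -> H0
  + 90.48.0.0/12 (H0) depth=12
  + 38.0.0.0/8 (H1) depth=8
  lookup 38.80.71.84: bits 00100110 walk d0:H0→d1:-→d2:-→d3:-→d4:-→d5:-→d6:-→d7:-→d8:H1 -> H1
  + 38.248.0.0/14 (H2) depth=14
  - 90.60.66.224/28 clear@28
  lookup 128.75.9.123: bits 10 walk d0:H0→d1:-→d2:H2 -> H2
  + 90.60.66.0/24 (H2) depth=24
  + 53.167.240.0/20 (H0) depth=20
  lookup 128.0.0.244: bits 10 walk d0:H0→d1:-→d2:H2 -> H2
  lookup 38.56.198.233: bits 00100110 walk d0:H0→d1:-→d2:-→d3:-→d4:-→d5:-→d6:-→d7:-→d8:H1 -> H1
  lookup 38.42.166.224: bits 00100110 walk d0:H0→d1:-→d2:-→d3:-→d4:-→d5:-→d6:-→d7:-→d8:H1 -> H1
  lookup 53.167.240.0: bits 00110101101001111111 walk d0:H0→d1:-→d2:-→d3:-→d4:-→d5:-→d6:-→d7:-→d8:-→d9:-→d10:-→d11:-→d12:-→d13:-→d14:-→d15:-→d16:-→d17:-→d18:-→d19:-→d20:H0 -> H0
  + 53.0.0.0/8 (H2) depth=8
  + 179.141.32.0/20 (H0) depth=20
  + 38.249.0.0/16 (H2) depth=16
  + 38.249.0.0/16 (H1) depth=16
  + 0.0.0.0/0 (H2) depth=0
  + 53.0.0.0/8 (H1) depth=8

== LOOKUPS ==
["H0","no-route","no-route","H1","H1","H1","H1","H1","H0","H1","H2","H2","H1","H1","H0"]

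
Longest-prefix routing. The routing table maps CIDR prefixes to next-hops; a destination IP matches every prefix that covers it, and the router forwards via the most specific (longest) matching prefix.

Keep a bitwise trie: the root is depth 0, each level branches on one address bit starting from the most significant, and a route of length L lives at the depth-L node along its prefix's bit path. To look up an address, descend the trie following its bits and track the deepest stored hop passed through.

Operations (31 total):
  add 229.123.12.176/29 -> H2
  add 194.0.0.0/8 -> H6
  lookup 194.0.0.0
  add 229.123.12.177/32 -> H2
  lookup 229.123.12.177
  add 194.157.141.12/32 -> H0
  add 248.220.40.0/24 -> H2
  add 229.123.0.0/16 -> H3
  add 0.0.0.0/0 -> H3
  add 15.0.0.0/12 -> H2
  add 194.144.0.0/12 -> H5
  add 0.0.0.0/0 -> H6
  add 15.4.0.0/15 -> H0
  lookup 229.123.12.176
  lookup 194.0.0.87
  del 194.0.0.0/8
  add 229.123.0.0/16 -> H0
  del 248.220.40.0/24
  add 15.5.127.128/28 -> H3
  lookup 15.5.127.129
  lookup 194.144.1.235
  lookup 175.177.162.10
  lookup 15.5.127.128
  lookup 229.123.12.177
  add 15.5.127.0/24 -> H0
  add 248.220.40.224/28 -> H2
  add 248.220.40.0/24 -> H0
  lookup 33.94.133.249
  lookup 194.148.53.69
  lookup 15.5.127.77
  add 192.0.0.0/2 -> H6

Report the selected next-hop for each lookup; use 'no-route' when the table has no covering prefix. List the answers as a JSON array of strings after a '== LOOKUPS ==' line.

Trace:
  add 229.123.12.176/29 -> H2 at depth 29
  add 194.0.0.0/8 -> H6 at depth 8
  ? 194.0.0.0  path d0:-→d1:-→d2:-→d3:-→d4:-→d5:-→d6:-→d7:-→d8:H6  best=H6
  add 229.123.12.177/32 -> H2 at depth 32
  ? 229.123.12.177  path d0:-→d1:-→d2:-→d3:-→d4:-→d5:-→d6:-→d7:-→d8:-→d9:-→d10:-→d11:-→d12:-→d13:-→d14:-→d15:-→d16:-→d17:-→d18:-→d19:-→d20:-→d21:-→d22:-→d23:-→d24:-→d25:-→d26:-→d27:-→d28:-→d29:H2→d30:-→d31:-→d32:H2  best=H2
  add 194.157.141.12/32 -> H0 at depth 32
  add 248.220.40.0/24 -> H2 at depth 24
  add 229.123.0.0/16 -> H3 at depth 16
  add 0.0.0.0/0 -> H3 at depth 0
  add 15.0.0.0/12 -> H2 at depth 12
  add 194.144.0.0/12 -> H5 at depth 12
  add 0.0.0.0/0 -> H6 at depth 0
  add 15.4.0.0/15 -> H0 at depth 15
  ? 229.123.12.176  path d0:H6→d1:-→d2:-→d3:-→d4:-→d5:-→d6:-→d7:-→d8:-→d9:-→d10:-→d11:-→d12:-→d13:-→d14:-→d15:-→d16:H3→d17:-→d18:-→d19:-→d20:-→d21:-→d22:-→d23:-→d24:-→d25:-→d26:-→d27:-→d28:-→d29:H2→d30:-→d31:-  best=H2
  ? 194.0.0.87  path d0:H6→d1:-→d2:-→d3:-→d4:-→d5:-→d6:-→d7:-→d8:H6  best=H6
  - 194.0.0.0/8 clear@8
  add 229.123.0.0/16 -> H0 at depth 16
  - 248.220.40.0/24 clear@24
  add 15.5.127.128/28 -> H3 at depth 28
  ? 15.5.127.129  path d0:H6→d1:-→d2:-→d3:-→d4:-→d5:-→d6:-→d7:-→d8:-→d9:-→d10:-→d11:-→d12:H2→d13:-→d14:-→d15:H0→d16:-→d17:-→d18:-→d19:-→d20:-→d21:-→d22:-→d23:-→d24:-→d25:-→d26:-→d27:-→d28:H3  best=H3
  ? 194.144.1.235  path d0:H6→d1:-→d2:-→d3:-→d4:-→d5:-→d6:-→d7:-→d8:-→d9:-→d10:-→d11:-→d12:H5  best=H5
  ? 175.177.162.10  path d0:H6→d1:-  best=H6
  ? 15.5.127.128  path d0:H6→d1:-→d2:-→d3:-→d4:-→d5:-→d6:-→d7:-→d8:-→d9:-→d10:-→d11:-→d12:H2→d13:-→d14:-→d15:H0→d16:-→d17:-→d18:-→d19:-→d20:-→d21:-→d22:-→d23:-→d24:-→d25:-→d26:-→d27:-→d28:H3  best=H3
  ? 229.123.12.177  path d0:H6→d1:-→d2:-→d3:-→d4:-→d5:-→d6:-→d7:-→d8:-→d9:-→d10:-→d11:-→d12:-→d13:-→d14:-→d15:-→d16:H0→d17:-→d18:-→d19:-→d20:-→d21:-→d22:-→d23:-→d24:-→d25:-→d26:-→d27:-→d28:-→d29:H2→d30:-→d31:-→d32:H2  best=H2
  add 15.5.127.0/24 -> H0 at depth 24
  add 248.220.40.224/28 -> H2 at depth 28
  add 248.220.40.0/24 -> H0 at depth 24
  ? 33.94.133.249  path d0:H6→d1:-→d2:-  best=H6
  ? 194.148.53.69  path d0:H6→d1:-→d2:-→d3:-→d4:-→d5:-→d6:-→d7:-→d8:-→d9:-→d10:-→d11:-→d12:H5  best=H5
  ? 15.5.127.77  path d0:H6→d1:-→d2:-→d3:-→d4:-→d5:-→d6:-→d7:-→d8:-→d9:-→d10:-→d11:-→d12:H2→d13:-→d14:-→d15:H0→d16:-→d17:-→d18:-→d19:-→d20:-→d21:-→d22:-→d23:-→d24:H0  best=H0
  add 192.0.0.0/2 -> H6 at depth 2

== LOOKUPS ==
["H6","H2","H2","H6","H3","H5","H6","H3","H2","H6","H5","H0"]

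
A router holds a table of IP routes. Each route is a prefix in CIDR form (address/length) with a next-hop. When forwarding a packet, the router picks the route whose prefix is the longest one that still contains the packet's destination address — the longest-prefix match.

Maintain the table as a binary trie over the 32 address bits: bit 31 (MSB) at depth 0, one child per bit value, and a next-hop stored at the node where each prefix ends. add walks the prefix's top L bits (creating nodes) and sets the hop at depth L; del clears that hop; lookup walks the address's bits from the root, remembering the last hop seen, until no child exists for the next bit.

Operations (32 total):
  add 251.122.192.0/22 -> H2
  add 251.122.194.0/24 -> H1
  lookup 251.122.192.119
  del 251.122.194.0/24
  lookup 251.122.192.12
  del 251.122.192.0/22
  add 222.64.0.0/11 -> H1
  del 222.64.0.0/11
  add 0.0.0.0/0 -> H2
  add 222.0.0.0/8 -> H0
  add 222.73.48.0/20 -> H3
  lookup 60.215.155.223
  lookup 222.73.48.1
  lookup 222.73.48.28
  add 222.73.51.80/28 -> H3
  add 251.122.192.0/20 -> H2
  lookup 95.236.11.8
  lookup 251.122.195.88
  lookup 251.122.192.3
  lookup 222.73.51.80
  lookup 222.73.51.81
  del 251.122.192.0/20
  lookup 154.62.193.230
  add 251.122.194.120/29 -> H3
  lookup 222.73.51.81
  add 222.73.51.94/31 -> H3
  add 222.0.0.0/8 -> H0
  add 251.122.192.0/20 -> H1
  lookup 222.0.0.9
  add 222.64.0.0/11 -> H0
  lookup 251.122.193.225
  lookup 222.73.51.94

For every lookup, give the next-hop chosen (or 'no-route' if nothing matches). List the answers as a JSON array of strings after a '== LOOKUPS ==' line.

Apply in order:
  + 251.122.192.0/22 (H2) depth=22
  + 251.122.194.0/24 (H1) depth=24
  ? 251.122.192.119  path d0:-→d1:-→d2:-→d3:-→d4:-→d5:-→d6:-→d7:-→d8:-→d9:-→d10:-→d11:-→d12:-→d13:-→d14:-→d15:-→d16:-→d17:-→d18:-→d19:-→d20:-→d21:-→d22:H2  best=H2
  del 251.122.194.0/24 (clear depth 24)
  ? 251.122.192.12  path d0:-→d1:-→d2:-→d3:-→d4:-→d5:-→d6:-→d7:-→d8:-→d9:-→d10:-→d11:-→d12:-→d13:-→d14:-→d15:-→d16:-→d17:-→d18:-→d19:-→d20:-→d21:-→d22:H2  best=H2
  del 251.122.192.0/22 (clear depth 22)
  + 222.64.0.0/11 (H1) depth=11
  del 222.64.0.0/11 (clear depth 11)
  + 0.0.0.0/0 (H2) depth=0
  + 222.0.0.0/8 (H0) depth=8
  + 222.73.48.0/20 (H3) depth=20
  ? 60.215.155.223  path d0:H2  best=H2
  ? 222.73.48.1  path d0:H2→d1:-→d2:-→d3:-→d4:-→d5:-→d6:-→d7:-→d8:H0→d9:-→d10:-→d11:-→d12:-→d13:-→d14:-→d15:-→d16:-→d17:-→d18:-→d19:-→d20:H3  best=H3
  ? 222.73.48.28  path d0:H2→d1:-→d2:-→d3:-→d4:-→d5:-→d6:-→d7:-→d8:H0→d9:-→d10:-→d11:-→d12:-→d13:-→d14:-→d15:-→d16:-→d17:-→d18:-→d19:-→d20:H3  best=H3
  + 222.73.51.80/28 (H3) depth=28
  + 251.122.192.0/20 (H2) depth=20
  ? 95.236.11.8  path d0:H2  best=H2
  ? 251.122.195.88  path d0:H2→d1:-→d2:-→d3:-→d4:-→d5:-→d6:-→d7:-→d8:-→d9:-→d10:-→d11:-→d12:-→d13:-→d14:-→d15:-→d16:-→d17:-→d18:-→d19:-→d20:H2→d21:-→d22:-→d23:-  best=H2
  ? 251.122.192.3  path d0:H2→d1:-→d2:-→d3:-→d4:-→d5:-→d6:-→d7:-→d8:-→d9:-→d10:-→d11:-→d12:-→d13:-→d14:-→d15:-→d16:-→d17:-→d18:-→d19:-→d20:H2→d21:-→d22:-  best=H2
  ? 222.73.51.80  path d0:H2→d1:-→d2:-→d3:-→d4:-→d5:-→d6:-→d7:-→d8:H0→d9:-→d10:-→d11:-→d12:-→d13:-→d14:-→d15:-→d16:-→d17:-→d18:-→d19:-→d20:H3→d21:-→d22:-→d23:-→d24:-→d25:-→d26:-→d27:-→d28:H3  best=H3
  ? 222.73.51.81  path d0:H2→d1:-→d2:-→d3:-→d4:-→d5:-→d6:-→d7:-→d8:H0→d9:-→d10:-→d11:-→d12:-→d13:-→d14:-→d15:-→d16:-→d17:-→d18:-→d19:-→d20:H3→d21:-→d22:-→d23:-→d24:-→d25:-→d26:-→d27:-→d28:H3  best=H3
  del 251.122.192.0/20 (clear depth 20)
  ? 154.62.193.230  path d0:H2→d1:-  best=H2
  + 251.122.194.120/29 (H3) depth=29
  ? 222.73.51.81  path d0:H2→d1:-→d2:-→d3:-→d4:-→d5:-→d6:-→d7:-→d8:H0→d9:-→d10:-→d11:-→d12:-→d13:-→d14:-→d15:-→d16:-→d17:-→d18:-→d19:-→d20:H3→d21:-→d22:-→d23:-→d24:-→d25:-→d26:-→d27:-→d28:H3  best=H3
  + 222.73.51.94/31 (H3) depth=31
  + 222.0.0.0/8 (H0) depth=8
  + 251.122.192.0/20 (H1) depth=20
  ? 222.0.0.9  path d0:H2→d1:-→d2:-→d3:-→d4:-→d5:-→d6:-→d7:-→d8:H0→d9:-  best=H0
  + 222.64.0.0/11 (H0) depth=11
  ? 251.122.193.225  path d0:H2→d1:-→d2:-→d3:-→d4:-→d5:-→d6:-→d7:-→d8:-→d9:-→d10:-→d11:-→d12:-→d13:-→d14:-→d15:-→d16:-→d17:-→d18:-→d19:-→d20:H1→d21:-→d22:-  best=H1
  ? 222.73.51.94  path d0:H2→d1:-→d2:-→d3:-→d4:-→d5:-→d6:-→d7:-→d8:H0→d9:-→d10:-→d11:H0→d12:-→d13:-→d14:-→d15:-→d16:-→d17:-→d18:-→d19:-→d20:H3→d21:-→d22:-→d23:-→d24:-→d25:-→d26:-→d27:-→d28:H3→d29:-→d30:-→d31:H3  best=H3

== LOOKUPS ==
["H2","H2","H2","H3","H3","H2","H2","H2","H3","H3","H2","H3","H0","H1","H3"]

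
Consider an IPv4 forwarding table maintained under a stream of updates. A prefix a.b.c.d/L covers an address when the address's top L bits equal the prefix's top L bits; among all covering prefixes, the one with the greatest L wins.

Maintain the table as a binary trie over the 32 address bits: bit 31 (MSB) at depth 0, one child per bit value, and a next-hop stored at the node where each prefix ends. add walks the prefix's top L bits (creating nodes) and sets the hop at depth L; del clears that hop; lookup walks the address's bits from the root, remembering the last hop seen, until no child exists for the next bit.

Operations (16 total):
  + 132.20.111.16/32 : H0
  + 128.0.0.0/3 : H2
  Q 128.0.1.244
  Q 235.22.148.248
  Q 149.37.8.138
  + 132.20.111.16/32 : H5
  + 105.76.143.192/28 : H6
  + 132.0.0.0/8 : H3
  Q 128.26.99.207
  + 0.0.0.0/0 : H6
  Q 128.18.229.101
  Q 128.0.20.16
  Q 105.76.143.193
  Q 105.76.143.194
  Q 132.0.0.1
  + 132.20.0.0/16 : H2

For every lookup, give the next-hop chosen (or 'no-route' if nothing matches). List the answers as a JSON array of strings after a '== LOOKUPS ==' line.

Apply in order:
  add 132.20.111.16/32 -> H0 at depth 32
  add 128.0.0.0/3 -> H2 at depth 3
  lookup 128.0.1.244: bits 10000 walk d0:-→d1:-→d2:-→d3:H2→d4:-→d5:- -> H2
  lookup 235.22.148.248: bits 1 walk d0:-→d1:- -> no-route
  lookup 149.37.8.138: bits 100 walk d0:-→d1:-→d2:-→d3:H2 -> H2
  add 132.20.111.16/32 -> H5 at depth 32
  add 105.76.143.192/28 -> H6 at depth 28
  add 132.0.0.0/8 -> H3 at depth 8
  lookup 128.26.99.207: bits 10000 walk d0:-→d1:-→d2:-→d3:H2→d4:-→d5:- -> H2
  add 0.0.0.0/0 -> H6 at depth 0
  lookup 128.18.229.101: bits 10000 walk d0:H6→d1:-→d2:-→d3:H2→d4:-→d5:- -> H2
  lookup 128.0.20.16: bits 10000 walk d0:H6→d1:-→d2:-→d3:H2→d4:-→d5:- -> H2
  lookup 105.76.143.193: bits 0110100101001100100011111100 walk d0:H6→d1:-→d2:-→d3:-→d4:-→d5:-→d6:-→d7:-→d8:-→d9:-→d10:-→d11:-→d12:-→d13:-→d14:-→d15:-→d16:-→d17:-→d18:-→d19:-→d20:-→d21:-→d22:-→d23:-→d24:-→d25:-→d26:-→d27:-→d28:H6 -> H6
  lookup 105.76.143.194: bits 0110100101001100100011111100 walk d0:H6→d1:-→d2:-→d3:-→d4:-→d5:-→d6:-→d7:-→d8:-→d9:-→d10:-→d11:-→d12:-→d13:-→d14:-→d15:-→d16:-→d17:-→d18:-→d19:-→d20:-→d21:-→d22:-→d23:-→d24:-→d25:-→d26:-→d27:-→d28:H6 -> H6
  lookup 132.0.0.1: bits 10000100000 walk d0:H6→d1:-→d2:-→d3:H2→d4:-→d5:-→d6:-→d7:-→d8:H3→d9:-→d10:-→d11:- -> H3
  add 132.20.0.0/16 -> H2 at depth 16

== LOOKUPS ==
["H2","no-route","H2","H2","H2","H2","H6","H6","H3"]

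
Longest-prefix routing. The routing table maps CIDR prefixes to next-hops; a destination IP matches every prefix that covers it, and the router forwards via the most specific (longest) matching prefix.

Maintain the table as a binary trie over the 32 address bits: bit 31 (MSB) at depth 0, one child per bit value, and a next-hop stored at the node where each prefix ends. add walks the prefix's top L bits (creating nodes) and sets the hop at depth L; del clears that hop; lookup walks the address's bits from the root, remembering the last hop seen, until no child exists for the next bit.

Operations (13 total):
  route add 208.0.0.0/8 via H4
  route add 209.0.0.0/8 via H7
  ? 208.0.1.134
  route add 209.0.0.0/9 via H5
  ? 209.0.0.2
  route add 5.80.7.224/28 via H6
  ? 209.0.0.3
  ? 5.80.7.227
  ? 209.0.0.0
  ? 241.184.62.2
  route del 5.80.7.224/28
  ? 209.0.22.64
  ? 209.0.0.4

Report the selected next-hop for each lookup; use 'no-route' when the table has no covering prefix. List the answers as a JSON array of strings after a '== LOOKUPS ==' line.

Apply in order:
  + 208.0.0.0/8 (H4) depth=8
  + 209.0.0.0/8 (H7) depth=8
  ? 208.0.1.134  path d0:-→d1:-→d2:-→d3:-→d4:-→d5:-→d6:-→d7:-→d8:H4  best=H4
  + 209.0.0.0/9 (H5) depth=9
  ? 209.0.0.2  path d0:-→d1:-→d2:-→d3:-→d4:-→d5:-→d6:-→d7:-→d8:H7→d9:H5  best=H5
  + 5.80.7.224/28 (H6) depth=28
  ? 209.0.0.3  path d0:-→d1:-→d2:-→d3:-→d4:-→d5:-→d6:-→d7:-→d8:H7→d9:H5  best=H5
  ? 5.80.7.227  path d0:-→d1:-→d2:-→d3:-→d4:-→d5:-→d6:-→d7:-→d8:-→d9:-→d10:-→d11:-→d12:-→d13:-→d14:-→d15:-→d16:-→d17:-→d18:-→d19:-→d20:-→d21:-→d22:-→d23:-→d24:-→d25:-→d26:-→d27:-→d28:H6  best=H6
  ? 209.0.0.0  path d0:-→d1:-→d2:-→d3:-→d4:-→d5:-→d6:-→d7:-→d8:H7→d9:H5  best=H5
  ? 241.184.62.2  path d0:-→d1:-→d2:-  best=no-route
  - 5.80.7.224/28 clear@28
  ? 209.0.22.64  path d0:-→d1:-→d2:-→d3:-→d4:-→d5:-→d6:-→d7:-→d8:H7→d9:H5  best=H5
  ? 209.0.0.4  path d0:-→d1:-→d2:-→d3:-→d4:-→d5:-→d6:-→d7:-→d8:H7→d9:H5  best=H5

== LOOKUPS ==
["H4","H5","H5","H6","H5","no-route","H5","H5"]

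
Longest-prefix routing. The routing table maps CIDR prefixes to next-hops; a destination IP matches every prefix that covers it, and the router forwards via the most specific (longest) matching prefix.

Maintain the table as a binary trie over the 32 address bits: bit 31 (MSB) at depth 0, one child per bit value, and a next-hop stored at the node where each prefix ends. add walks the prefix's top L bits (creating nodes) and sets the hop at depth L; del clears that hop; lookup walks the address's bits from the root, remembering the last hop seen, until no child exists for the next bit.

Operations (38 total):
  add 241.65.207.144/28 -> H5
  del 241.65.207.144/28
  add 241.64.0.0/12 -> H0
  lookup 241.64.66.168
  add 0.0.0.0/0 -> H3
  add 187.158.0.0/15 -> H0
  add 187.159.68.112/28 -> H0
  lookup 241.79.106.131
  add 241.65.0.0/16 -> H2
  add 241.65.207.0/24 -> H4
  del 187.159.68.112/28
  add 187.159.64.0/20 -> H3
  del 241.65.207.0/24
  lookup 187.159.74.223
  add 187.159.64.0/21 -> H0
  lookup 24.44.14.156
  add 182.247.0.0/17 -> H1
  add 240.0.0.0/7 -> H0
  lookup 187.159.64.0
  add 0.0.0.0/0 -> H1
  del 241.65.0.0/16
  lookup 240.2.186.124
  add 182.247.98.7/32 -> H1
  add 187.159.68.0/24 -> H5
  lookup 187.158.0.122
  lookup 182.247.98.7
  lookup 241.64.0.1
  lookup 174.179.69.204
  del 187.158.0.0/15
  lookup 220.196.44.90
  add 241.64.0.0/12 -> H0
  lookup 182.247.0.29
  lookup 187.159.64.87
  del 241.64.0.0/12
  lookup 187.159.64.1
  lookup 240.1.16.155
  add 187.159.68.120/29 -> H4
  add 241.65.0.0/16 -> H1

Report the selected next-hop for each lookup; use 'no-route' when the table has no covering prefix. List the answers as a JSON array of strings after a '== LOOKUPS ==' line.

Trace:
  + 241.65.207.144/28 (H5) depth=28
  del 241.65.207.144/28 (clear depth 28)
  + 241.64.0.0/12 (H0) depth=12
  ? 241.64.66.168  path d0:-→d1:-→d2:-→d3:-→d4:-→d5:-→d6:-→d7:-→d8:-→d9:-→d10:-→d11:-→d12:H0→d13:-→d14:-→d15:-  best=H0
  + 0.0.0.0/0 (H3) depth=0
  + 187.158.0.0/15 (H0) depth=15
  + 187.159.68.112/28 (H0) depth=28
  ? 241.79.106.131  path d0:H3→d1:-→d2:-→d3:-→d4:-→d5:-→d6:-→d7:-→d8:-→d9:-→d10:-→d11:-→d12:H0  best=H0
  + 241.65.0.0/16 (H2) depth=16
  + 241.65.207.0/24 (H4) depth=24
  del 187.159.68.112/28 (clear depth 28)
  + 187.159.64.0/20 (H3) depth=20
  del 241.65.207.0/24 (clear depth 24)
  ? 187.159.74.223  path d0:H3→d1:-→d2:-→d3:-→d4:-→d5:-→d6:-→d7:-→d8:-→d9:-→d10:-→d11:-→d12:-→d13:-→d14:-→d15:H0→d16:-→d17:-→d18:-→d19:-→d20:H3  best=H3
  + 187.159.64.0/21 (H0) depth=21
  ? 24.44.14.156  path d0:H3  best=H3
  + 182.247.0.0/17 (H1) depth=17
  + 240.0.0.0/7 (H0) depth=7
  ? 187.159.64.0  path d0:H3→d1:-→d2:-→d3:-→d4:-→d5:-→d6:-→d7:-→d8:-→d9:-→d10:-→d11:-→d12:-→d13:-→d14:-→d15:H0→d16:-→d17:-→d18:-→d19:-→d20:H3→d21:H0  best=H0
  + 0.0.0.0/0 (H1) depth=0
  del 241.65.0.0/16 (clear depth 16)
  ? 240.2.186.124  path d0:H1→d1:-→d2:-→d3:-→d4:-→d5:-→d6:-→d7:H0  best=H0
  + 182.247.98.7/32 (H1) depth=32
  + 187.159.68.0/24 (H5) depth=24
  ? 187.158.0.122  path d0:H1→d1:-→d2:-→d3:-→d4:-→d5:-→d6:-→d7:-→d8:-→d9:-→d10:-→d11:-→d12:-→d13:-→d14:-→d15:H0  best=H0
  ? 182.247.98.7  path d0:H1→d1:-→d2:-→d3:-→d4:-→d5:-→d6:-→d7:-→d8:-→d9:-→d10:-→d11:-→d12:-→d13:-→d14:-→d15:-→d16:-→d17:H1→d18:-→d19:-→d20:-→d21:-→d22:-→d23:-→d24:-→d25:-→d26:-→d27:-→d28:-→d29:-→d30:-→d31:-→d32:H1  best=H1
  ? 241.64.0.1  path d0:H1→d1:-→d2:-→d3:-→d4:-→d5:-→d6:-→d7:H0→d8:-→d9:-→d10:-→d11:-→d12:H0→d13:-→d14:-→d15:-  best=H0
  ? 174.179.69.204  path d0:H1→d1:-→d2:-→d3:-  best=H1
  del 187.158.0.0/15 (clear depth 15)
  ? 220.196.44.90  path d0:H1→d1:-→d2:-  best=H1
  + 241.64.0.0/12 (H0) depth=12
  ? 182.247.0.29  path d0:H1→d1:-→d2:-→d3:-→d4:-→d5:-→d6:-→d7:-→d8:-→d9:-→d10:-→d11:-→d12:-→d13:-→d14:-→d15:-→d16:-→d17:H1  best=H1
  ? 187.159.64.87  path d0:H1→d1:-→d2:-→d3:-→d4:-→d5:-→d6:-→d7:-→d8:-→d9:-→d10:-→d11:-→d12:-→d13:-→d14:-→d15:-→d16:-→d17:-→d18:-→d19:-→d20:H3→d21:H0  best=H0
  del 241.64.0.0/12 (clear depth 12)
  ? 187.159.64.1  path d0:H1→d1:-→d2:-→d3:-→d4:-→d5:-→d6:-→d7:-→d8:-→d9:-→d10:-→d11:-→d12:-→d13:-→d14:-→d15:-→d16:-→d17:-→d18:-→d19:-→d20:H3→d21:H0  best=H0
  ? 240.1.16.155  path d0:H1→d1:-→d2:-→d3:-→d4:-→d5:-→d6:-→d7:H0  best=H0
  + 187.159.68.120/29 (H4) depth=29
  + 241.65.0.0/16 (H1) depth=16

== LOOKUPS ==
["H0","H0","H3","H3","H0","H0","H0","H1","H0","H1","H1","H1","H0","H0","H0"]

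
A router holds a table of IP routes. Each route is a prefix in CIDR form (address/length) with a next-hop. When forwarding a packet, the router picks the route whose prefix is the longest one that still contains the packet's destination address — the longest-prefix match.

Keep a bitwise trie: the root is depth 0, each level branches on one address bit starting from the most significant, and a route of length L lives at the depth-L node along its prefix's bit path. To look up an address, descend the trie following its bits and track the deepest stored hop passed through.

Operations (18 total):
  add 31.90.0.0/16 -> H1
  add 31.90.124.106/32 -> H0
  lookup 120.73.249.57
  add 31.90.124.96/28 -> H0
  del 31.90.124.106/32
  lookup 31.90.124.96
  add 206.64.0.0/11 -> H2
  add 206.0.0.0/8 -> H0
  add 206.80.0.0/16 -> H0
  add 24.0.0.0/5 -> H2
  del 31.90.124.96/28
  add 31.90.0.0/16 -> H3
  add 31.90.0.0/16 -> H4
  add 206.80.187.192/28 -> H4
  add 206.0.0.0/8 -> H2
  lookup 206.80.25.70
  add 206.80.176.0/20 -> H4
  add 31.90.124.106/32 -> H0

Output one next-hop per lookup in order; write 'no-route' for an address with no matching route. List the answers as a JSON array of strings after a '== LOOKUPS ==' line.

Apply in order:
  + 31.90.0.0/16 (H1) depth=16
  + 31.90.124.106/32 (H0) depth=32
  Q 120.73.249.57: descend 0 ; hops seen [∅] ; pick no-route
  + 31.90.124.96/28 (H0) depth=28
  del 31.90.124.106/32 (clear depth 32)
  Q 31.90.124.96: descend 0001111101011010011111000110 ; hops seen [H1,H0] ; pick H0
  + 206.64.0.0/11 (H2) depth=11
  + 206.0.0.0/8 (H0) depth=8
  + 206.80.0.0/16 (H0) depth=16
  + 24.0.0.0/5 (H2) depth=5
  del 31.90.124.96/28 (clear depth 28)
  + 31.90.0.0/16 (H3) depth=16
  + 31.90.0.0/16 (H4) depth=16
  + 206.80.187.192/28 (H4) depth=28
  + 206.0.0.0/8 (H2) depth=8
  Q 206.80.25.70: descend 1100111001010000 ; hops seen [H2,H2,H0] ; pick H0
  + 206.80.176.0/20 (H4) depth=20
  + 31.90.124.106/32 (H0) depth=32

== LOOKUPS ==
["no-route","H0","H0"]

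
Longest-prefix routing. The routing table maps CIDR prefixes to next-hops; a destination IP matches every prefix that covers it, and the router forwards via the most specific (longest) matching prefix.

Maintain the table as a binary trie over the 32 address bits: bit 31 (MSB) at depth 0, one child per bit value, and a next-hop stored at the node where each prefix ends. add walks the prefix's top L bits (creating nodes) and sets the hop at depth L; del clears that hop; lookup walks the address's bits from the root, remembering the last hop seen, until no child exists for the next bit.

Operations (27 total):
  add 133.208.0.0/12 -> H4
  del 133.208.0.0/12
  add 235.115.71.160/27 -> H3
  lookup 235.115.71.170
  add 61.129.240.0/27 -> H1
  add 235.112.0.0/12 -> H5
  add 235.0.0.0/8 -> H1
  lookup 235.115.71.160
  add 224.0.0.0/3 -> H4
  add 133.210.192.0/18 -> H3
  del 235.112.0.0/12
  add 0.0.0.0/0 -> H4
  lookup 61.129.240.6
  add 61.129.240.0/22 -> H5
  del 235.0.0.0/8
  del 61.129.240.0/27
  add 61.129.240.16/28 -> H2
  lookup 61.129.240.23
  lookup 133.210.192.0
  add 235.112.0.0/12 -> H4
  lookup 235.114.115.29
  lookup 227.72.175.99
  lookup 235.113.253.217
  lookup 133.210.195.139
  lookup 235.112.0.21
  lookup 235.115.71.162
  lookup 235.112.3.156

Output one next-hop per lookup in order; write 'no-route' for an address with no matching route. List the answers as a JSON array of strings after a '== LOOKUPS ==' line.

Process each operation:
  + 133.208.0.0/12 (H4) depth=12
  - 133.208.0.0/12 clear@12
  + 235.115.71.160/27 (H3) depth=27
  Q 235.115.71.170: descend 111010110111001101000111101 ; hops seen [H3] ; pick H3
  + 61.129.240.0/27 (H1) depth=27
  + 235.112.0.0/12 (H5) depth=12
  + 235.0.0.0/8 (H1) depth=8
  Q 235.115.71.160: descend 111010110111001101000111101 ; hops seen [H1,H5,H3] ; pick H3
  + 224.0.0.0/3 (H4) depth=3
  + 133.210.192.0/18 (H3) depth=18
  - 235.112.0.0/12 clear@12
  + 0.0.0.0/0 (H4) depth=0
  Q 61.129.240.6: descend 001111011000000111110000000 ; hops seen [H4,H1] ; pick H1
  + 61.129.240.0/22 (H5) depth=22
  - 235.0.0.0/8 clear@8
  - 61.129.240.0/27 clear@27
  + 61.129.240.16/28 (H2) depth=28
  Q 61.129.240.23: descend 0011110110000001111100000001 ; hops seen [H4,H5,H2] ; pick H2
  Q 133.210.192.0: descend 100001011101001011 ; hops seen [H4,H3] ; pick H3
  + 235.112.0.0/12 (H4) depth=12
  Q 235.114.115.29: descend 111010110111001 ; hops seen [H4,H4,H4] ; pick H4
  Q 227.72.175.99: descend 1110 ; hops seen [H4,H4] ; pick H4
  Q 235.113.253.217: descend 11101011011100 ; hops seen [H4,H4,H4] ; pick H4
  Q 133.210.195.139: descend 100001011101001011 ; hops seen [H4,H3] ; pick H3
  Q 235.112.0.21: descend 11101011011100 ; hops seen [H4,H4,H4] ; pick H4
  Q 235.115.71.162: descend 111010110111001101000111101 ; hops seen [H4,H4,H4,H3] ; pick H3
  Q 235.112.3.156: descend 11101011011100 ; hops seen [H4,H4,H4] ; pick H4

== LOOKUPS ==
["H3","H3","H1","H2","H3","H4","H4","H4","H3","H4","H3","H4"]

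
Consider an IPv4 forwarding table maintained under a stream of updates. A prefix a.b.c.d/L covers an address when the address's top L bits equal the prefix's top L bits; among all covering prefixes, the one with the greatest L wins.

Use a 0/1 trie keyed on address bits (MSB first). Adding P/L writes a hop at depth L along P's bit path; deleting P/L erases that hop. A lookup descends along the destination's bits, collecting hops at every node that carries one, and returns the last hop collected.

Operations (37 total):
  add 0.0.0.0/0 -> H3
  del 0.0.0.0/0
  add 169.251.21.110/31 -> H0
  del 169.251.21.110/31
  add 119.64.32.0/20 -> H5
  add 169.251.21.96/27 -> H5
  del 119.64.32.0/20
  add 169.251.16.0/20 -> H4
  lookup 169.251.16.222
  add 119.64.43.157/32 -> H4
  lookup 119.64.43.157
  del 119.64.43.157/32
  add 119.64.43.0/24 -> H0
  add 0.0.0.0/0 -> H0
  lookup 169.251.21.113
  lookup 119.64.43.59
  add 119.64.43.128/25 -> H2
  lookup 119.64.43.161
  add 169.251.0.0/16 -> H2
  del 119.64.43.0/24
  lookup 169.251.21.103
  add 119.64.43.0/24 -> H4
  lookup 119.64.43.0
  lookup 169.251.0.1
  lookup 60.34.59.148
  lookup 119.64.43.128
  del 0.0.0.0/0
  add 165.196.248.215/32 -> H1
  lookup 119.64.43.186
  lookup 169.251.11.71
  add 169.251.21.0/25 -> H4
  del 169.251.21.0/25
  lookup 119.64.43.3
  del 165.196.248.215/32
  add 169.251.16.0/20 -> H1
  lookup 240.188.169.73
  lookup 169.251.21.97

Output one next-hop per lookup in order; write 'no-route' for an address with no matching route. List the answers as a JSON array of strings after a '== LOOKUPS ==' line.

Process each operation:
  + 0.0.0.0/0 (H3) depth=0
  - 0.0.0.0/0 clear@0
  + 169.251.21.110/31 (H0) depth=31
  - 169.251.21.110/31 clear@31
  + 119.64.32.0/20 (H5) depth=20
  + 169.251.21.96/27 (H5) depth=27
  - 119.64.32.0/20 clear@20
  + 169.251.16.0/20 (H4) depth=20
  Q 169.251.16.222: descend 101010011111101100010 ; hops seen [H4] ; pick H4
  + 119.64.43.157/32 (H4) depth=32
  Q 119.64.43.157: descend 01110111010000000010101110011101 ; hops seen [H4] ; pick H4
  - 119.64.43.157/32 clear@32
  + 119.64.43.0/24 (H0) depth=24
  + 0.0.0.0/0 (H0) depth=0
  Q 169.251.21.113: descend 101010011111101100010101011 ; hops seen [H0,H4,H5] ; pick H5
  Q 119.64.43.59: descend 011101110100000000101011 ; hops seen [H0,H0] ; pick H0
  + 119.64.43.128/25 (H2) depth=25
  Q 119.64.43.161: descend 01110111010000000010101110 ; hops seen [H0,H0,H2] ; pick H2
  + 169.251.0.0/16 (H2) depth=16
  - 119.64.43.0/24 clear@24
  Q 169.251.21.103: descend 1010100111111011000101010110 ; hops seen [H0,H2,H4,H5] ; pick H5
  + 119.64.43.0/24 (H4) depth=24
  Q 119.64.43.0: descend 011101110100000000101011 ; hops seen [H0,H4] ; pick H4
  Q 169.251.0.1: descend 1010100111111011000 ; hops seen [H0,H2] ; pick H2
  Q 60.34.59.148: descend 0 ; hops seen [H0] ; pick H0
  Q 119.64.43.128: descend 011101110100000000101011100 ; hops seen [H0,H4,H2] ; pick H2
  - 0.0.0.0/0 clear@0
  + 165.196.248.215/32 (H1) depth=32
  Q 119.64.43.186: descend 01110111010000000010101110 ; hops seen [H4,H2] ; pick H2
  Q 169.251.11.71: descend 1010100111111011000 ; hops seen [H2] ; pick H2
  + 169.251.21.0/25 (H4) depth=25
  - 169.251.21.0/25 clear@25
  Q 119.64.43.3: descend 011101110100000000101011 ; hops seen [H4] ; pick H4
  - 165.196.248.215/32 clear@32
  + 169.251.16.0/20 (H1) depth=20
  Q 240.188.169.73: descend 1 ; hops seen [∅] ; pick no-route
  Q 169.251.21.97: descend 1010100111111011000101010110 ; hops seen [H2,H1,H5] ; pick H5

== LOOKUPS ==
["H4","H4","H5","H0","H2","H5","H4","H2","H0","H2","H2","H2","H4","no-route","H5"]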